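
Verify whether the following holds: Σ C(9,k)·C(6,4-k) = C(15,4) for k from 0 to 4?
True
Vandermonde's identity gives C(15,4) = 1,365; RHS C(15,4) = 1,365.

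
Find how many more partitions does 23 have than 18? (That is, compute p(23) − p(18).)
Pentagonal recurrence p(n) = p(n−1) + p(n−2) − p(n−5) − p(n−7) + …: p(23) = p(22) + p(21) − p(18) − p(16) + p(11) + p(8) − p(1) = 1,002 + 792 − 385 − 231 + 56 + 22 − 1 = 1,255.
p(18) = p(17) + p(16) − p(13) − p(11) + p(6) + p(3) = 297 + 231 − 101 − 56 + 11 + 3 = 385.
Difference = 1,255 − 385 = 870.
Final answer: 870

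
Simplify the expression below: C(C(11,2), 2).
1,485

Explanation: C(11,2) = 55, then C(55, 2) = 1,485.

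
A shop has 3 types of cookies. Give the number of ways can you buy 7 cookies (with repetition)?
36

Explanation: Stars and bars: C(7+3-1, 7) = C(9, 7) = 36.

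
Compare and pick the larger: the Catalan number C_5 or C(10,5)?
C(10,5)
C_5 = C(10,5)/(5+1) = 252/6 = 42; C(10,5) = 252.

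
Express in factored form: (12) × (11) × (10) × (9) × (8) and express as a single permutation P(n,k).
P(12,5) = 12!/(7)!

Reasoning: Product of 5 consecutive descending integers starting at 12: P(12,5) = 12!/7! = 95,040.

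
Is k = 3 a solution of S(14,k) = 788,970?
Yes

Reasoning: S(14,3) = 3·S(13,3) + S(13,2) = 3·261,625 + 4,095 = 788,970, which equals 788,970.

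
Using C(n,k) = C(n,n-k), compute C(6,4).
15

Solution: C(6,4) = C(6,2) = 15.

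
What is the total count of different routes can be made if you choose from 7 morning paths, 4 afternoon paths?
28

Working:
By the multiplication principle: 7 × 4 = 28.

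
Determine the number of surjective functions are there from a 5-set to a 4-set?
240

Working:
Onto functions = 4! × S(5,4)
First compute S(5,4) via recurrence:
Using the Stirling recurrence: S(n,k) = k·S(n-1,k) + S(n-1,k-1)
S(5,4) = 4·S(4,4) + S(4,3)
         = 4·1 + 6
         = 4 + 6
         = 10
Then: 24 × 10 = 240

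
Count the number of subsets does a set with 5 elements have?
32

Solution: Each element can be included or excluded: 2^5 = 32.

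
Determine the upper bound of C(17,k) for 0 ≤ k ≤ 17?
Maximum at k = 8 or k = 9: C(17,8) = 24,310.

Answer: 24,310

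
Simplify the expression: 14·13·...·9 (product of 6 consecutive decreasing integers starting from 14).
2,162,160

Explanation: This is P(14,6) = 14!/(8)! = 2,162,160.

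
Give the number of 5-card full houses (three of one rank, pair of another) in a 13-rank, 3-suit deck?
468
Triple rank: 13. Triple suits: C(3,3)=1. Pair rank: 12. Pair suits: C(3,2)=3. Total: 468.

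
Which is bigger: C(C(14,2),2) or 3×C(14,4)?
C(C(14,2),2)
C(C(14,2),2)=4,095, 3×C(14,4)=3,003.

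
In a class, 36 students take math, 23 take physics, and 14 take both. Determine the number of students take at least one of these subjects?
|A∪B| = |A|+|B|-|A∩B| = 36+23-14 = 45.
Final answer: 45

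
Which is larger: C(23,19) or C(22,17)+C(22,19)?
C(22,17)+C(22,19)

C(23,19)=8,855; C(22,17)+C(22,19)=26,334+1,540=27,874.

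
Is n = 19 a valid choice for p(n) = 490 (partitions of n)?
Pentagonal recurrence p(n) = p(n−1) + p(n−2) − p(n−5) − p(n−7) + …: p(19) = p(18) + p(17) − p(14) − p(12) + p(7) + p(4) = 385 + 297 − 135 − 77 + 15 + 5 = 490, which equals 490.
Final answer: Yes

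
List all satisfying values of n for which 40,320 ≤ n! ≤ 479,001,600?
8, 9, 10, 11, 12

Working:
n! is strictly increasing; 8! = 40,320 and 12! = 479,001,600, so valid n = 8, 9, 10, 11, 12.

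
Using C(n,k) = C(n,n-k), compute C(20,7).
77,520
C(20,7) = C(20,13) = 77,520.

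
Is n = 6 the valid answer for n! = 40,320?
No

Working:
6! = 6·5! = 6·120 = 720, which does not equal 40,320.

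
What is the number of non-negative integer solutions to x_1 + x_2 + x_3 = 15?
C(15+3-1, 3-1) = 136.
Final answer: 136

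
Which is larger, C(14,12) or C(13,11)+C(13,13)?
C(14,12)=91; C(13,11)+C(13,13)=78+1=79.
Final answer: C(14,12)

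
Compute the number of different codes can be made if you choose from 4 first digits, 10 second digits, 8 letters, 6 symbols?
By the multiplication principle: 4 × 10 × 8 × 6 = 1,920.

Answer: 1,920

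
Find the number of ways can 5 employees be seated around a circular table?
24

Solution: Circular arrangements: (5-1)! = 24.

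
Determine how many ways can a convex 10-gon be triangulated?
1,430

Working:
Using the Catalan number formula: C_n = C(2n, n) / (n+1)
C_8 = C(16, 8) / (8+1)
     = 12870 / 9
     = 1,430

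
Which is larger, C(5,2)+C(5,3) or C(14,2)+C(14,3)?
First=20, Second=455.

Answer: C(14,2)+C(14,3)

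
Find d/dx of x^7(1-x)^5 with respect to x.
7x^6(1-x)^5 - 5x^7(1-x)^4

Explanation: Product rule: 7x^{6}(1-x)^{5} + x^7·(-5)(1-x)^{4}.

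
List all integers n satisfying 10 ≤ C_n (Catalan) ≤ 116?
C_3=5; C_4=14; C_5=42; C_6=132. So valid n = 4, 5.
Final answer: 4, 5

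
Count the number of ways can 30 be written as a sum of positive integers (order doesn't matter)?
5,604

Pentagonal recurrence p(n) = p(n−1) + p(n−2) − p(n−5) − p(n−7) + …: p(30) = p(29) + p(28) − p(25) − p(23) + p(18) + p(15) − p(8) − p(4) = 4,565 + 3,718 − 1,958 − 1,255 + 385 + 176 − 22 − 5 = 5,604.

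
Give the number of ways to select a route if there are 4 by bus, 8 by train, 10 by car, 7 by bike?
29

Reasoning: By the addition principle: 4 + 8 + 10 + 7 = 29.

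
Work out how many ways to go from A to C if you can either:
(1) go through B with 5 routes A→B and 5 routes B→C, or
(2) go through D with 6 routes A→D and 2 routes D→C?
37

Explanation: Route via B: 5×5=25. Route via D: 6×2=12. Total: 37.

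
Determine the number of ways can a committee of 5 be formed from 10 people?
C(10,5) = 10! / (5! × (10-5)!)
         = 10! / (5! × 5!)
         = 252
Final answer: 252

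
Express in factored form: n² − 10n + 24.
(n − 4)(n − 6)
Seek roots whose sum is 10 and product is 24: (4, 6). So n² − 10n + 24 = (n − 4)(n − 6).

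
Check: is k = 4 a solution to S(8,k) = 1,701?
Yes

Explanation: S(8,4) = 4·S(7,4) + S(7,3) = 4·350 + 301 = 1,701, which equals 1,701.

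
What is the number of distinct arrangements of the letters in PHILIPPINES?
1,108,800

Word has 11 letters (P=3, H=1, I=3, L=1, N=1, E=1, S=1). Arrangements: 11!/Π(k!) = 1,108,800.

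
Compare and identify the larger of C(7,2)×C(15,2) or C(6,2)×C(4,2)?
C(7,2)×C(15,2)=2,205, C(6,2)×C(4,2)=90.

Answer: C(7,2)×C(15,2)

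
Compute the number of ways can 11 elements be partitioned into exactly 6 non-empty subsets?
179,487

Working:
This equals S(11,6), the Stirling number of the 2nd kind.
Using the Stirling recurrence: S(n,k) = k·S(n-1,k) + S(n-1,k-1)
S(11,6) = 6·S(10,6) + S(10,5)
         = 6·22827 + 42525
         = 136962 + 42525
         = 179,487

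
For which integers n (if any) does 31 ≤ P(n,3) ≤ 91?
P(4,3)=24; P(5,3)=60; P(6,3)=120. So valid n = 5.

Answer: 5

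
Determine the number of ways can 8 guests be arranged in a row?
40,320

Working:
Arrangements of 8 distinct objects: 8! = 40,320.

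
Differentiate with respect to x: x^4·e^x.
Product rule: d/dx[x^4]·e^x + x^4·d/dx[e^x] = 4x^{3}e^x + x^4e^x.
Final answer: (4x^3 + x^4)e^x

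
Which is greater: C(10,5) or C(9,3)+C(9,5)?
C(10,5)

C(10,5)=252; C(9,3)+C(9,5)=84+126=210.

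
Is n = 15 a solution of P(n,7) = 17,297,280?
P(15,7) = 15·14·13·12·11·10·9 = 32,432,400, which does not equal 17,297,280.

Answer: No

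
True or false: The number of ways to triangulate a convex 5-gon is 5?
True

Reasoning: Triangulations of a convex 5-gon are counted by the Catalan number C_3: C_3 = C(6,3)/(3+1) = 20/4 = 5.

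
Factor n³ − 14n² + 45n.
n³ − 14n² + 45n = n(n² − 14n + 45) = n(n − 5)(n − 9).
Final answer: n(n − 5)(n − 9)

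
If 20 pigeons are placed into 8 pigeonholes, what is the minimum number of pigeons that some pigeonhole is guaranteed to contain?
3

Explanation: Pigeonhole: ⌈20/8⌉ = 3.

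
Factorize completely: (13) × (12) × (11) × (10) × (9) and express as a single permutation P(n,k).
P(13,5) = 13!/(8)!

Solution: Product of 5 consecutive descending integers starting at 13: P(13,5) = 13!/8! = 154,440.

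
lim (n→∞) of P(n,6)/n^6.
P(n,6) = n(n-1)···(n-5) ≈ n^6 for large n. Limit = 1.

Answer: 1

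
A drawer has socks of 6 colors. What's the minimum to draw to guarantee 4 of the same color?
19

Working:
Worst case: 3 of each = 18. One more: 19.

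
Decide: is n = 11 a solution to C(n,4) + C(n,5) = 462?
No

Explanation: C(11,4) + C(11,5) = 330 + 462 = 792, which does not equal 462.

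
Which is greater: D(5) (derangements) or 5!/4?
D(5) = (5-1)·[D(4) + D(3)] = 4·[9 + 2] = 44; 5!/4 = 120/4 = 30.

Answer: D(5)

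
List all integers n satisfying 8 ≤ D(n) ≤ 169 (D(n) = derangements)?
Using D(n) = (n−1)[D(n−1) + D(n−2)] with D(1)=0, D(2)=1: D(3)=2; D(4)=9; D(5)=44; D(6)=265. So valid n = 4, 5.

Answer: 4, 5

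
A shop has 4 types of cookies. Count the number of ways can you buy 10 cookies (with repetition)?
Stars and bars: C(10+4-1, 10) = C(13, 10) = 286.

Answer: 286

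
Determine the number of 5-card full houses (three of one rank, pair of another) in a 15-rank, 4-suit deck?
Triple rank: 15. Triple suits: C(4,3)=4. Pair rank: 14. Pair suits: C(4,2)=6. Total: 5,040.
Final answer: 5,040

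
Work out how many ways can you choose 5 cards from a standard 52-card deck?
2,598,960

Explanation: C(52,5) = 2,598,960.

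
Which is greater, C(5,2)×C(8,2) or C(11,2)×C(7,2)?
C(11,2)×C(7,2)

C(5,2)×C(8,2)=280, C(11,2)×C(7,2)=1,155.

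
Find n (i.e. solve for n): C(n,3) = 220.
12

Explanation: C(n,3) = n(n−1)(n−2)/3! is increasing in n, and n(n−1)(n−2) = 3!·220 = 1,320 ≈ (n−1)^3 gives n ≈ 12.0. Check: C(10,3) = 120, C(11,3) = 165, C(12,3) = 220 ✓. So n = 12.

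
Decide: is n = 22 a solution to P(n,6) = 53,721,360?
Yes

Explanation: P(22,6) = 22·21·20·19·18·17 = 53,721,360, which equals 53,721,360.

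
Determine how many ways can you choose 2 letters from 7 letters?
21

Explanation: C(7,2) = 7! / (2! × (7-2)!)
         = 7! / (2! × 5!)
         = 21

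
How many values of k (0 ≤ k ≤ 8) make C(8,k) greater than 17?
5
Row 8 is unimodal and symmetric about k=8/2. C(8,1)=8 ≤ 17; C(8,2)=28 > 17; by symmetry C(8,k) > 17 for k = 2..6. That's 6 - 2 + 1 = 5 values.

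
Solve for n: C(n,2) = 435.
30

C(n,2) = n(n−1)/2! is increasing in n, and n(n−1) = 2!·435 = 870 ≈ (n−0.5)^2 gives n ≈ 30.0. Check: C(28,2) = 378, C(29,2) = 406, C(30,2) = 435 ✓. So n = 30.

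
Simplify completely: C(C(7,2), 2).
210
C(7,2) = 21, then C(21, 2) = 210.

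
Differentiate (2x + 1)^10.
20(2x + 1)^9

Explanation: Chain rule: 10(2x+1)^{9} × 2 = 20(2x+1)^{9}.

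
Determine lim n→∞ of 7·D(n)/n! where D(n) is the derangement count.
D(n)/n! → 1/e, so 7·D(n)/n! → 7/e.

Answer: 7/e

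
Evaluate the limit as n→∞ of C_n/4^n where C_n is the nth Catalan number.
C_n ~ 4^n/(n^(3/2)√π), so n^0·C_n/4^n ~ n^(0 − 3/2)/√π → 0.

Answer: 0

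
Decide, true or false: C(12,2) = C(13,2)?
False

Reasoning: LHS = C(12,2) = 66; RHS = C(13,2) = 78. 66 ≠ 78, so the statement does not hold.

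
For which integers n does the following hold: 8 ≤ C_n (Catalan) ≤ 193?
4, 5, 6

Solution: C_3=5; C_4=14; C_5=42; C_6=132; C_7=429. So valid n = 4, 5, 6.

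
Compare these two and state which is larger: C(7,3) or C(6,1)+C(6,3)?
C(7,3)=35; C(6,1)+C(6,3)=6+20=26.
Final answer: C(7,3)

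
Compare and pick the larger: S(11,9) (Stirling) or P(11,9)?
P(11,9)

S(11,9) = 9·S(10,9) + S(10,8) = 9·45 + 750 = 1,155; P(11,9) = 19,958,400.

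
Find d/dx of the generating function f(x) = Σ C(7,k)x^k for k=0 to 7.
Σ k·C(7,k)x^(k-1) for k=1 to 7

Reasoning: Term-by-term differentiation gives Σ k·C(7,k)x^{k-1} for k=1 to 7.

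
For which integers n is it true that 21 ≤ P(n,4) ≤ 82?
4

P(3,4)=0; P(4,4)=24; P(5,4)=120. So valid n = 4.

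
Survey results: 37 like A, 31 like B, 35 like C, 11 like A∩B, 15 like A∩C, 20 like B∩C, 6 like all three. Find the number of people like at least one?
63

Reasoning: |A∪B∪C| = 37+31+35-11-15-20+6 = 63.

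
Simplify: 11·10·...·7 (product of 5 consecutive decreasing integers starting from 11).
55,440
This is P(11,5) = 11!/(6)! = 55,440.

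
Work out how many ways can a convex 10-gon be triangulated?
1,430

Reasoning: Using the Catalan number formula: C_n = C(2n, n) / (n+1)
C_8 = C(16, 8) / (8+1)
     = 12870 / 9
     = 1,430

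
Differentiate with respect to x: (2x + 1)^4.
8(2x + 1)^3

Working:
Chain rule: 4(2x+1)^{3} × 2 = 8(2x+1)^{3}.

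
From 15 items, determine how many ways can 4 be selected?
1,365

C(15,4) = 15! / (4! × (15-4)!)
         = 15! / (4! × 11!)
         = 1,365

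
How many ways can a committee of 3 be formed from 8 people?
C(8,3) = 8! / (3! × (8-3)!)
         = 8! / (3! × 5!)
         = 56

Answer: 56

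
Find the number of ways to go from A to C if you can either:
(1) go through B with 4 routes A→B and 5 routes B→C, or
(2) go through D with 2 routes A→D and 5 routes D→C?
30

Working:
Route via B: 4×5=20. Route via D: 2×5=10. Total: 30.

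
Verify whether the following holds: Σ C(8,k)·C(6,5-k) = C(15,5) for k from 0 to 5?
False

Vandermonde's identity gives C(14,5) = 2,002; RHS C(15,5) = 3,003.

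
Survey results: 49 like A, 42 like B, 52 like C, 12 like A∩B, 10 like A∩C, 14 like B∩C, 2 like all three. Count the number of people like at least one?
109

Reasoning: |A∪B∪C| = 49+42+52-12-10-14+2 = 109.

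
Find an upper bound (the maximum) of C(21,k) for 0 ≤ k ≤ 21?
352,716

Working:
Maximum at k = 10 or k = 11: C(21,10) = 352,716.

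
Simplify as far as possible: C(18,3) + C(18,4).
3,876
By Pascal's identity: C(19,4) = 3,876.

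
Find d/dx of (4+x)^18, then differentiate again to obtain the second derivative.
306(4+x)^16

Working:
First derivative: 18(4+x)^{17}. Second derivative: 18·17·(4+x)^{16} = 306(4+x)^{16}.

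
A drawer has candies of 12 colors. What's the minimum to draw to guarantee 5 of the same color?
49
Worst case: 4 of each = 48. One more: 49.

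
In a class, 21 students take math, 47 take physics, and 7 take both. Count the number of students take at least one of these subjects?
61

Reasoning: |A∪B| = |A|+|B|-|A∩B| = 21+47-7 = 61.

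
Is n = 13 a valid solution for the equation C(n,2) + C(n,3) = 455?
No

Solution: C(13,2) + C(13,3) = 78 + 286 = 364, which does not equal 455.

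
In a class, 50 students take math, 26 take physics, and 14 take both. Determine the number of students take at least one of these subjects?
62

Explanation: |A∪B| = |A|+|B|-|A∩B| = 50+26-14 = 62.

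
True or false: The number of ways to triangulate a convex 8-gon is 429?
False

Triangulations of a convex 8-gon are counted by the Catalan number C_6: C_6 = C(12,6)/(6+1) = 924/7 = 132.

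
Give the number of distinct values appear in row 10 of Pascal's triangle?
Row 10 has entries C(10,0)..C(10,10); by symmetry C(10,k)=C(10,10-k), giving 6 distinct values.

Answer: 6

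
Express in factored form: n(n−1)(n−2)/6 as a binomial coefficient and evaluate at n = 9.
n(n−1)(n−2)/6 = n!/(3!(n−3)!) = C(n,3). At n = 9: C(9,3) = 84.

Answer: C(n,3); C(9,3) = 84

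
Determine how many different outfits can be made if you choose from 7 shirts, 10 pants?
70

Solution: By the multiplication principle: 7 × 10 = 70.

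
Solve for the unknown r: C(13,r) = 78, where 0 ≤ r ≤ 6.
2

Solution: C(13,r) is increasing for 0 ≤ r ≤ 6. Stepping up (C(13,r+1) = C(13,r)·(13−r)/(r+1)): C(13,1) = 13, C(13,2) = 78 ✓. So r = 2.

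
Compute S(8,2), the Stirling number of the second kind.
127

Reasoning: Using the Stirling recurrence: S(n,k) = k·S(n-1,k) + S(n-1,k-1)
S(8,2) = 2·S(7,2) + S(7,1)
         = 2·63 + 1
         = 126 + 1
         = 127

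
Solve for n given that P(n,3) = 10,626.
23

Explanation: P(n,3) = n(n−1)(n−2) is increasing in n; n(n−1)(n−2) ≈ (n−1)^3 = 10,626 gives n ≈ 23.0. Check: P(21,3) = 7,980, P(22,3) = 9,240, P(23,3) = 10,626 ✓. So n = 23.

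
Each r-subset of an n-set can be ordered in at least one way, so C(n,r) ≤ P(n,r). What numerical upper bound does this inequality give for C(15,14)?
1,307,674,368,000

P(15,14) = 15·14·13·12·11·10·9·8·7·6·5·4·3·2 = 1,307,674,368,000, so C(15,14) ≤ 1,307,674,368,000. (The bound is loose by a factor of 14! = 87,178,291,200: C(15,14) = 1,307,674,368,000/87,178,291,200 = 15.)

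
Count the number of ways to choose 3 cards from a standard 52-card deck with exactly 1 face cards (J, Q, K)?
9,360

12 face cards and 40 non-face cards: C(12,1) × C(40,2) = 12 × 780 = 9,360.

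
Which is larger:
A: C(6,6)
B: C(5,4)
B
A=C(6,6)=1, B=C(5,4)=5.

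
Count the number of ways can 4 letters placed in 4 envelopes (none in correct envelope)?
9
Using D(n) = (n-1)[D(n-1) + D(n-2)]:
D(4) = (4-1) × [D(3) + D(2)]
      = 3 × [2 + 1]
      = 3 × 3
      = 9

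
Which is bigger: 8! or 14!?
14!

Working:
8!=40,320, 14!=87,178,291,200. 14! > 8!.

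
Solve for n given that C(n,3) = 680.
C(n,3) = n(n−1)(n−2)/3! is increasing in n, and n(n−1)(n−2) = 3!·680 = 4,080 ≈ (n−1)^3 gives n ≈ 17.0. Check: C(15,3) = 455, C(16,3) = 560, C(17,3) = 680 ✓. So n = 17.

Answer: 17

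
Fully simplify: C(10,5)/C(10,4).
6/5
C(n,k+1)/C(n,k) = (n−k)/(k+1). Here (10−4)/(4+1) = 6/5 = 6/5.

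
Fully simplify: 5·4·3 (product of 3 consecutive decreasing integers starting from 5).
60

Reasoning: This is P(5,3) = 5!/(2)! = 60.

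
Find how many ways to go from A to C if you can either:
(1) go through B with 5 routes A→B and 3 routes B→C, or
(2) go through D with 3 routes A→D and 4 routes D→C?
27

Explanation: Route via B: 5×3=15. Route via D: 3×4=12. Total: 27.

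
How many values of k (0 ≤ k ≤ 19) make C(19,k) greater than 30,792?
Row 19 is unimodal and symmetric about k=19/2. C(19,6)=27,132 ≤ 30,792; C(19,7)=50,388 > 30,792; by symmetry C(19,k) > 30,792 for k = 7..12. That's 12 - 7 + 1 = 6 values.

Answer: 6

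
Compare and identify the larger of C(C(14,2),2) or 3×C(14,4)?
C(C(14,2),2)=4,095, 3×C(14,4)=3,003.

Answer: C(C(14,2),2)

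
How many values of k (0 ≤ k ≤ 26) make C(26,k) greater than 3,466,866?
7

Solution: Row 26 is unimodal and symmetric about k=26/2. C(26,9)=3,124,550 ≤ 3,466,866; C(26,10)=5,311,735 > 3,466,866; by symmetry C(26,k) > 3,466,866 for k = 10..16. That's 16 - 10 + 1 = 7 values.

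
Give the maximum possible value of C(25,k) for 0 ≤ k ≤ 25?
5,200,300

Solution: Maximum at k = 12 or k = 13: C(25,12) = 5,200,300.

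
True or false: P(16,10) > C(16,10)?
True

Explanation: P(16,10) = 29,059,430,400 and C(16,10) = 8,008; P(n,r) = r! × C(n,r) so P > C whenever r ≥ 2.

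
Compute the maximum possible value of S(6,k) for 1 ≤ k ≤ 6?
90

Working:
Row S(6,k) for k = 1..6 (via S(n,k) = k·S(n−1,k) + S(n−1,k−1)): 1, 31, 90, 65, 15, 1. The row is unimodal; maximum at k = 3: 90.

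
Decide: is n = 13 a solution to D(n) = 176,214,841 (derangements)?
No

Explanation: D(13) = (13-1)·[D(12) + D(11)] = 12·[176,214,841 + 14,684,570] = 2,290,792,932, which does not equal 176,214,841.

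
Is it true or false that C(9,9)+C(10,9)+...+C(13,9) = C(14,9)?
False

Reasoning: Hockey stick identity gives Σ = C(14,10) = 1,001; RHS C(14,9) = 2,002.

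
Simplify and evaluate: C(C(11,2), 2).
1,485

Solution: C(11,2) = 55, then C(55, 2) = 1,485.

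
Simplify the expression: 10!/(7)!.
This equals 10×9×8 = 720.

Answer: 720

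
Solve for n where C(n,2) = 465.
C(n,2) = n(n−1)/2! is increasing in n, and n(n−1) = 2!·465 = 930 ≈ (n−0.5)^2 gives n ≈ 31.0. Check: C(29,2) = 406, C(30,2) = 435, C(31,2) = 465 ✓. So n = 31.

Answer: 31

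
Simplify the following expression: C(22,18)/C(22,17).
C(n,k+1)/C(n,k) = (n−k)/(k+1). Here (22−17)/(17+1) = 5/18 = 5/18.
Final answer: 5/18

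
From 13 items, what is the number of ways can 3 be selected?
286

Explanation: C(13,3) = 13! / (3! × (13-3)!)
         = 13! / (3! × 10!)
         = 286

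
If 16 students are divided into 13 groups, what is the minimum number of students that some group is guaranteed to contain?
Pigeonhole: ⌈16/13⌉ = 2.

Answer: 2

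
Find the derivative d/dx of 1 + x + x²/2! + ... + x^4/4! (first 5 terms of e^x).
1 + x + x²/2! + ... + x^3/3!
Differentiating term by term gives the first 4 terms of e^x.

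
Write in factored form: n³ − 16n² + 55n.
n(n − 5)(n − 11)
n³ − 16n² + 55n = n(n² − 16n + 55) = n(n − 5)(n − 11).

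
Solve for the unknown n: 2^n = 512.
9

Solution: 2^9 = 512, so n = 9.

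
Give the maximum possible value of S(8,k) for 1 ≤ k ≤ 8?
1,701

Working:
Row S(8,k) for k = 1..8 (via S(n,k) = k·S(n−1,k) + S(n−1,k−1)): 1, 127, 966, 1,701, 1,050, 266, 28, 1. The row is unimodal; maximum at k = 4: 1,701.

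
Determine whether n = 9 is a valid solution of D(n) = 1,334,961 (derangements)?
No
D(9) = (9-1)·[D(8) + D(7)] = 8·[14,833 + 1,854] = 133,496, which does not equal 1,334,961.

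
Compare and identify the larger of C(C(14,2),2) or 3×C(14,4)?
C(C(14,2),2)

C(C(14,2),2)=4,095, 3×C(14,4)=3,003.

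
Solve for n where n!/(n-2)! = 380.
20

Solution: n!/(n-2)! = n×(n-1), a product of 2 consecutive integers ≈ (n−0.5)^2. 380^(1/2) + 0.5 ≈ 20.0; check n = 20: 20×19 = 380 ✓. So n = 20.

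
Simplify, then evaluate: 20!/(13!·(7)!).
77,520

Solution: This is C(20,13) = 77,520.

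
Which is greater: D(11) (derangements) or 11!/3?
D(11)

D(11) = (11-1)·[D(10) + D(9)] = 10·[1,334,961 + 133,496] = 14,684,570; 11!/3 = 39,916,800/3 = 13,305,600.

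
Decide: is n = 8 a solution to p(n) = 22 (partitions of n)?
Yes

Solution: Pentagonal recurrence p(n) = p(n−1) + p(n−2) − p(n−5) − p(n−7) + …: p(8) = p(7) + p(6) − p(3) − p(1) = 15 + 11 − 3 − 1 = 22, which equals 22.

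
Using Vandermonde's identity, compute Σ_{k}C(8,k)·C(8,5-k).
= C(8+8,5) = C(16,5) = 4,368.

Answer: 4,368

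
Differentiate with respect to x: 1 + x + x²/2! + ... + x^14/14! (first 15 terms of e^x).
1 + x + x²/2! + ... + x^13/13!

Solution: Differentiating term by term gives the first 14 terms of e^x.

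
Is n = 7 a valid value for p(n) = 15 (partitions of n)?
Yes

Solution: Pentagonal recurrence p(n) = p(n−1) + p(n−2) − p(n−5) − p(n−7) + …: p(7) = p(6) + p(5) − p(2) − p(0) = 11 + 7 − 2 − 1 = 15, which equals 15.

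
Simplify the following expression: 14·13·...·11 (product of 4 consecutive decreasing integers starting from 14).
24,024

Working:
This is P(14,4) = 14!/(10)! = 24,024.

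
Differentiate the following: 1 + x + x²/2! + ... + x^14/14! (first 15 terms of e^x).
1 + x + x²/2! + ... + x^13/13!

Differentiating term by term gives the first 14 terms of e^x.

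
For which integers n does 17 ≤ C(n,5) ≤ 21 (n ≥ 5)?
7

Explanation: C(6,5)=6; C(7,5)=21; C(8,5)=56. So valid n = 7.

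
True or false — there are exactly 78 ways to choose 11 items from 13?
True

Explanation: C(13,11) = 78.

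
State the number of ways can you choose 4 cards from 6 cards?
C(6,4) = 6! / (4! × (6-4)!)
         = 6! / (4! × 2!)
         = 15
Final answer: 15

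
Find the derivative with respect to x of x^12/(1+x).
Quotient rule: [12x^{11}(1+x) - x^12]/(1+x)².

Answer: (12x^11(1+x) - x^12)/(1+x)²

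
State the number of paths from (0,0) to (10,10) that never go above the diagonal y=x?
Counted by the Catalan number C_10: C_10 = C(20,10)/(10+1) = 184,756/11 = 16,796.
Final answer: 16,796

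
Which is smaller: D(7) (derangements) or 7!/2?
D(7)

D(7) = (7-1)·[D(6) + D(5)] = 6·[265 + 44] = 1,854; 7!/2 = 5,040/2 = 2,520.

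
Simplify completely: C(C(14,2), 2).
4,095

Working:
C(14,2) = 91, then C(91, 2) = 4,095.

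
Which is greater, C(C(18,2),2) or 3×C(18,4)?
C(C(18,2),2)

Solution: C(C(18,2),2)=11,628, 3×C(18,4)=9,180.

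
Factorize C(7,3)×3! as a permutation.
P(7,3)
C(7,3)×3! = [7!/(3!(4)!)]×3! = 7!/(4)! = P(7,3) = 210.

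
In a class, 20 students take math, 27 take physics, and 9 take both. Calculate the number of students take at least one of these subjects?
38

Working:
|A∪B| = |A|+|B|-|A∩B| = 20+27-9 = 38.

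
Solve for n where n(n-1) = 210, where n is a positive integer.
15

Working:
n² − n − 210 = 0, so n = (1 ± √(1 + 4·210))/2 = (1 ± √841)/2 = (1 ± 29)/2, i.e. n = 15 or n = -14. Taking the positive root, n = 15 (check: 15×14 = 210).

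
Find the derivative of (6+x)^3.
3(6+x)^2

Solution: Using the power rule: d/dx (6+x)^3 = 3(6+x)^{2}.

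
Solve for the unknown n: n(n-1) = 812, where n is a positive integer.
29

Solution: n² − n − 812 = 0, so n = (1 ± √(1 + 4·812))/2 = (1 ± √3,249)/2 = (1 ± 57)/2, i.e. n = 29 or n = -28. Taking the positive root, n = 29 (check: 29×28 = 812).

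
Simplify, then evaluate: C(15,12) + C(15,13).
560

By Pascal's identity: C(16,13) = 560.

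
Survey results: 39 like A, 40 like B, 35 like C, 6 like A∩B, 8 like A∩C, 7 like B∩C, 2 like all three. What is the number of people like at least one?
95

Reasoning: |A∪B∪C| = 39+40+35-6-8-7+2 = 95.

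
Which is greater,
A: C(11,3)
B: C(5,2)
A

Solution: A=C(11,3)=165, B=C(5,2)=10.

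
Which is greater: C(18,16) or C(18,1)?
C(18,16)

Reasoning: C(18,16)=153, C(18,1)=18.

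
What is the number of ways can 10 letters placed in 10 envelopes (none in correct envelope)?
1,334,961
Using D(n) = (n-1)[D(n-1) + D(n-2)]:
D(10) = (10-1) × [D(9) + D(8)]
      = 9 × [133496 + 14833]
      = 9 × 148329
      = 1,334,961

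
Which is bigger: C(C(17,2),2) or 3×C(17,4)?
C(C(17,2),2)

Reasoning: C(C(17,2),2)=9,180, 3×C(17,4)=7,140.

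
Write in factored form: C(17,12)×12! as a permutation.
P(17,12)

Explanation: C(17,12)×12! = [17!/(12!(5)!)]×12! = 17!/(5)! = P(17,12) = 2,964,061,900,800.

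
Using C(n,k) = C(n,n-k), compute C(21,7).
116,280
C(21,7) = C(21,14) = 116,280.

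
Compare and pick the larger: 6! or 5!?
6!

6!=720, 5!=120. 6! > 5!.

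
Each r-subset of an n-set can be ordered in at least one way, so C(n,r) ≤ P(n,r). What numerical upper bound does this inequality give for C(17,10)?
70,572,902,400

Explanation: P(17,10) = 17·16·15·14·13·12·11·10·9·8 = 70,572,902,400, so C(17,10) ≤ 70,572,902,400. (The bound is loose by a factor of 10! = 3,628,800: C(17,10) = 70,572,902,400/3,628,800 = 19,448.)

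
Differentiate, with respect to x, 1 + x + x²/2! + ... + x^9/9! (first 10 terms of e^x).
1 + x + x²/2! + ... + x^8/8!

Solution: Differentiating term by term gives the first 9 terms of e^x.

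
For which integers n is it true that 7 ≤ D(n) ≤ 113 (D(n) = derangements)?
4, 5

Explanation: Using D(n) = (n−1)[D(n−1) + D(n−2)] with D(1)=0, D(2)=1: D(3)=2; D(4)=9; D(5)=44; D(6)=265. So valid n = 4, 5.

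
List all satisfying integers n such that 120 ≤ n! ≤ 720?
n! is strictly increasing; 5! = 120 and 6! = 720, so valid n = 5, 6.
Final answer: 5, 6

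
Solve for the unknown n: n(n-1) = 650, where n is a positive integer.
26

Explanation: n² − n − 650 = 0, so n = (1 ± √(1 + 4·650))/2 = (1 ± √2,601)/2 = (1 ± 51)/2, i.e. n = 26 or n = -25. Taking the positive root, n = 26 (check: 26×25 = 650).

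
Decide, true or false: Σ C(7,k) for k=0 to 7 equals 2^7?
Binomial theorem: Σ C(7,k) = (1+1)^7 = 2^7 = 128; RHS 2^7 = 128.

Answer: True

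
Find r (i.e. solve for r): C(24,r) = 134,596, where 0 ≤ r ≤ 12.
6
C(24,r) is increasing for 0 ≤ r ≤ 12. Stepping up (C(24,r+1) = C(24,r)·(24−r)/(r+1)): C(24,1) = 24, C(24,2) = 276, C(24,3) = 2,024, C(24,4) = 10,626, C(24,5) = 42,504, C(24,6) = 134,596 ✓. So r = 6.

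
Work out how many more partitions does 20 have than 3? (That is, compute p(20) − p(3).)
Pentagonal recurrence p(n) = p(n−1) + p(n−2) − p(n−5) − p(n−7) + …: p(20) = p(19) + p(18) − p(15) − p(13) + p(8) + p(5) = 490 + 385 − 176 − 101 + 22 + 7 = 627.
p(3) = p(2) + p(1) = 2 + 1 = 3.
Difference = 627 − 3 = 624.

Answer: 624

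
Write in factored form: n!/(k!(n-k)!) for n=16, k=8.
C(16,8) = 12,870

Explanation: This is the binomial coefficient C(16,8) = 12,870.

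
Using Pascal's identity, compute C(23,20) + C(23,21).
C(23,20) + C(23,21) = C(24,21) = 2,024.
Final answer: 2,024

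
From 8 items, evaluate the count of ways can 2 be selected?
28

Reasoning: C(8,2) = 8! / (2! × (8-2)!)
         = 8! / (2! × 6!)
         = 28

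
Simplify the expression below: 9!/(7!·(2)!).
This is C(9,7) = 36.

Answer: 36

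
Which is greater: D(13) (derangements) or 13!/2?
13!/2

Working:
D(13) = (13-1)·[D(12) + D(11)] = 12·[176,214,841 + 14,684,570] = 2,290,792,932; 13!/2 = 6,227,020,800/2 = 3,113,510,400.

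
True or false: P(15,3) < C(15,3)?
False
P(15,3) = 2,730 and C(15,3) = 455; P(n,r) = r! × C(n,r) so P > C whenever r ≥ 2.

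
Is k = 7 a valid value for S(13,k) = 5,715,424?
S(13,7) = 7·S(12,7) + S(12,6) = 7·627,396 + 1,323,652 = 5,715,424, which equals 5,715,424.

Answer: Yes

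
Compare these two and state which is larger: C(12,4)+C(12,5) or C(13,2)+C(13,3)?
First=1,287, Second=364.

Answer: C(12,4)+C(12,5)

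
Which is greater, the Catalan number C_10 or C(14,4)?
C_10

Reasoning: C_10 = C(20,10)/(10+1) = 184,756/11 = 16,796; C(14,4) = 1,001.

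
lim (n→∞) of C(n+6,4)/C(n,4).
1

Explanation: Both numerator and denominator grow as n^4/4! for large n, so the ratio → 1.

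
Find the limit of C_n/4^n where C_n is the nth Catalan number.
0

Explanation: C_n ~ 4^n/(n^(3/2)√π), so n^0·C_n/4^n ~ n^(0 − 3/2)/√π → 0.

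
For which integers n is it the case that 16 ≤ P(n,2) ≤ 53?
P(4,2)=12; P(5,2)=20; P(6,2)=30; P(7,2)=42; P(8,2)=56. So valid n = 5, 6, 7.
Final answer: 5, 6, 7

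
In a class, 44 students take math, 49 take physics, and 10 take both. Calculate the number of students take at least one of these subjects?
83

Solution: |A∪B| = |A|+|B|-|A∩B| = 44+49-10 = 83.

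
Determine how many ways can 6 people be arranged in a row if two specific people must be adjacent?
240
Treat pair as unit: (6-1)! arrangements × 2 internal orders = 240.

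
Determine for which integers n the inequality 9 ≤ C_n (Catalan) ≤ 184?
4, 5, 6

C_3=5; C_4=14; C_5=42; C_6=132; C_7=429. So valid n = 4, 5, 6.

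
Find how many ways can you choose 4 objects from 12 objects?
C(12,4) = 12! / (4! × (12-4)!)
         = 12! / (4! × 8!)
         = 495

Answer: 495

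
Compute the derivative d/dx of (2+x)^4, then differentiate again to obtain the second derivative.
First derivative: 4(2+x)^{3}. Second derivative: 4·3·(2+x)^{2} = 12(2+x)^{2}.
Final answer: 12(2+x)^2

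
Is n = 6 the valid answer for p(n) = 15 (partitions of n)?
No

Explanation: Pentagonal recurrence p(n) = p(n−1) + p(n−2) − p(n−5) − p(n−7) + …: p(6) = p(5) + p(4) − p(1) = 7 + 5 − 1 = 11, which does not equal 15.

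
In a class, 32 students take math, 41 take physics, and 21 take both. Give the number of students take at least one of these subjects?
52

|A∪B| = |A|+|B|-|A∩B| = 32+41-21 = 52.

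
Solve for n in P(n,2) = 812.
29

Explanation: P(n,2) = n(n−1) is increasing in n; n(n−1) ≈ (n−0.5)^2 = 812 gives n ≈ 29.0. Check: P(27,2) = 702, P(28,2) = 756, P(29,2) = 812 ✓. So n = 29.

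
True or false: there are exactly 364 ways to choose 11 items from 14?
True

Reasoning: C(14,11) = 364.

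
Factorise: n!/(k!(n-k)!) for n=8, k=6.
This is the binomial coefficient C(8,6) = 28.
Final answer: C(8,6) = 28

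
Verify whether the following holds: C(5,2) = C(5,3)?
Symmetry C(n,k) = C(n,n-k): C(5,2) = 10 and C(5,3) = 10. Both sides agree, so the statement holds.
Final answer: True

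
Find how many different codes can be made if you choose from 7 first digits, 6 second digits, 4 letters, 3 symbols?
By the multiplication principle: 7 × 6 × 4 × 3 = 504.
Final answer: 504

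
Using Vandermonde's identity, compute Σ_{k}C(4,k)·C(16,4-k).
4,845

Reasoning: = C(4+16,4) = C(20,4) = 4,845.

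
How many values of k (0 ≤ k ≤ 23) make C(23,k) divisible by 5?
4

Explanation: Checking C(23,k) mod 5 for k = 0..23: divisible at k = 4, 9, 14, 19. That's 4 values.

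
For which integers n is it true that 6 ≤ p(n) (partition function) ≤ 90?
5, 6, 7, 8, 9, 10, 11, 12

Solution: Tabulating p(n) via p(n) = p(n−1) + p(n−2) − p(n−5) − p(n−7) + …: p(4)=5; p(5)=7; p(6)=11; p(7)=15; p(8)=22; p(9)=30; p(10)=42; p(11)=56; p(12)=77; p(13)=101. So valid n = 5, 6, 7, 8, 9, 10, 11, 12.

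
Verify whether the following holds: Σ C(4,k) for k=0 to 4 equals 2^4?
True

Reasoning: Binomial theorem: Σ C(4,k) = (1+1)^4 = 2^4 = 16; RHS 2^4 = 16.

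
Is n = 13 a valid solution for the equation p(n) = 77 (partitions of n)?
Pentagonal recurrence p(n) = p(n−1) + p(n−2) − p(n−5) − p(n−7) + …: p(13) = p(12) + p(11) − p(8) − p(6) + p(1) = 77 + 56 − 22 − 11 + 1 = 101, which does not equal 77.
Final answer: No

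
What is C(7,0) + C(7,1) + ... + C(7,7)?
128

Explanation: Sum of binomial coefficients = 2^7 = 128.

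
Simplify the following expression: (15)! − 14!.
(15)! − 14! = (15)·14! − 14! = (15−1)·14! = 14·14! = 1,220,496,076,800.
Final answer: 1,220,496,076,800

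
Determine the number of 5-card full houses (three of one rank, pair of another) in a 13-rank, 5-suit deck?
15,600

Triple rank: 13. Triple suits: C(5,3)=10. Pair rank: 12. Pair suits: C(5,2)=10. Total: 15,600.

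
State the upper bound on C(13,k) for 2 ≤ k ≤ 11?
C(13,k) is maximised at the centre of the row: C(13,6) = 1,716.
Final answer: 1,716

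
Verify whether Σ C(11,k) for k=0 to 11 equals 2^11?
Binomial theorem: Σ C(11,k) = (1+1)^11 = 2^11 = 2,048; RHS 2^11 = 2,048.
Final answer: True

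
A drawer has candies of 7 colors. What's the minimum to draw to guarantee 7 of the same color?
43

Worst case: 6 of each = 42. One more: 43.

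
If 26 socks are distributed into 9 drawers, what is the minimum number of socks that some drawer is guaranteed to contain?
3

Solution: Pigeonhole: ⌈26/9⌉ = 3.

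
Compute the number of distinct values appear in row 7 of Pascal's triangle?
Row 7 has entries C(7,0)..C(7,7); by symmetry C(7,k)=C(7,7-k), giving 4 distinct values.

Answer: 4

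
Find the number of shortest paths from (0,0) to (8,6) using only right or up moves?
3,003

Explanation: Choose 8 rights from 14 moves: C(14,8) = 3,003.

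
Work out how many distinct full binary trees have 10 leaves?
4,862

Explanation: Using the Catalan number formula: C_n = C(2n, n) / (n+1)
C_9 = C(18, 9) / (9+1)
     = 48620 / 10
     = 4,862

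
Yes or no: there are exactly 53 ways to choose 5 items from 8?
No

Explanation: C(8,5) = 56 ≠ 53.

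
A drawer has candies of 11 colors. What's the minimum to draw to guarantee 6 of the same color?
Worst case: 5 of each = 55. One more: 56.

Answer: 56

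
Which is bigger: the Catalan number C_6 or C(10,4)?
C(10,4)

Working:
C_6 = C(12,6)/(6+1) = 924/7 = 132; C(10,4) = 210.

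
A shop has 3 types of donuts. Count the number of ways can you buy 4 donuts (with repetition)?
15

Working:
Stars and bars: C(4+3-1, 4) = C(6, 4) = 15.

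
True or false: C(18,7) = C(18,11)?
True

Reasoning: C(18,7) = C(18,18-7) by the symmetry property; both equal 31,824.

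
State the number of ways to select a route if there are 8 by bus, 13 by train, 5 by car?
26
By the addition principle: 8 + 13 + 5 = 26.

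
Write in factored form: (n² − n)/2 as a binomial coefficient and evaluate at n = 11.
C(n,2); C(11,2) = 55

Explanation: (n² − n)/2 = n(n−1)/2 = C(n,2). At n = 11: C(11,2) = 55.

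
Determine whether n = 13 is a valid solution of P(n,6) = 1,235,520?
Yes

P(13,6) = 13·12·11·10·9·8 = 1,235,520, which equals 1,235,520.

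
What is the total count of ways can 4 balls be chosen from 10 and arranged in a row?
5,040

Explanation: P(10,4) = 10!/(10-4)! = 5,040.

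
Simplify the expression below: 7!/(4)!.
210

Explanation: This equals 7×6×5 = 210.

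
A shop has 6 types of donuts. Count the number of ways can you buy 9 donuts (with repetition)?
Stars and bars: C(9+6-1, 9) = C(14, 9) = 2,002.
Final answer: 2,002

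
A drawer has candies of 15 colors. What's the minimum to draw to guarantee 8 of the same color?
106

Solution: Worst case: 7 of each = 105. One more: 106.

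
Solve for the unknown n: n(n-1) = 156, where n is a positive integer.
13

Solution: n² − n − 156 = 0, so n = (1 ± √(1 + 4·156))/2 = (1 ± √625)/2 = (1 ± 25)/2, i.e. n = 13 or n = -12. Taking the positive root, n = 13 (check: 13×12 = 156).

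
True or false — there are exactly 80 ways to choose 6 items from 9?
False

C(9,6) = 84 ≠ 80.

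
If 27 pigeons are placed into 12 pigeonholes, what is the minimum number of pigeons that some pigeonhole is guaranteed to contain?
Pigeonhole: ⌈27/12⌉ = 3.
Final answer: 3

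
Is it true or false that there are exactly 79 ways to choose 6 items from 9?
False

Solution: C(9,6) = 84 ≠ 79.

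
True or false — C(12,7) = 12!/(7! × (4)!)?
The correct denominator is 7!×5!, giving C(12,7) = 792; the stated RHS is 12!/(7!×4!) = 3,960 ≠ 792, so the statement does not hold.
Final answer: False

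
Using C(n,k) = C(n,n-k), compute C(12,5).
792

C(12,5) = C(12,7) = 792.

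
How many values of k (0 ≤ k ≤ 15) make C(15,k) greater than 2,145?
6

Solution: Row 15 is unimodal and symmetric about k=15/2. C(15,4)=1,365 ≤ 2,145; C(15,5)=3,003 > 2,145; by symmetry C(15,k) > 2,145 for k = 5..10. That's 10 - 5 + 1 = 6 values.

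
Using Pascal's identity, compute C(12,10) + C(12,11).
78

C(12,10) + C(12,11) = C(13,11) = 78.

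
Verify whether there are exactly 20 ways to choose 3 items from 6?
True

Explanation: C(6,3) = 20.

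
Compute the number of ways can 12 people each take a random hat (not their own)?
176,214,841

Using D(n) = (n-1)[D(n-1) + D(n-2)]:
D(12) = (12-1) × [D(11) + D(10)]
      = 11 × [14684570 + 1334961]
      = 11 × 16019531
      = 176,214,841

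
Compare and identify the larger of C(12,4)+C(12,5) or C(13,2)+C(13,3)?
First=1,287, Second=364.
Final answer: C(12,4)+C(12,5)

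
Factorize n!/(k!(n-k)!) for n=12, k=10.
C(12,10) = 66

This is the binomial coefficient C(12,10) = 66.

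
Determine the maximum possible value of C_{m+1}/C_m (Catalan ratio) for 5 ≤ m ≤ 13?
18/5

Reasoning: C_{m+1}/C_m = 2(2m+1)/(m+2), which increases with m. Maximum at m = 13: 2·27/15 = 18/5.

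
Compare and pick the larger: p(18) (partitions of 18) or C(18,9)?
Pentagonal recurrence p(n) = p(n−1) + p(n−2) − p(n−5) − p(n−7) + …: p(18) = p(17) + p(16) − p(13) − p(11) + p(6) + p(3) = 297 + 231 − 101 − 56 + 11 + 3 = 385; C(18,9) = 48,620.
Final answer: C(18,9)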